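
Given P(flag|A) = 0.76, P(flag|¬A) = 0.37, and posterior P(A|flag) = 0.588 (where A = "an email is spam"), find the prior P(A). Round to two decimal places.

P(A) = 0.41

Bayes' rule in odds form gives O(A|E) = O(A)·[P(E|A)/P(E|¬A)], hence O(A) = O(A|E)/LR.
Posterior odds = 0.588/(1−0.588) = 1.4272. LR = 0.76/0.37 = 2.0541.
Prior odds = 1.4272/2.0541 = 0.6948, so P(A) = 0.6948/(1+0.6948) ≈ 0.41.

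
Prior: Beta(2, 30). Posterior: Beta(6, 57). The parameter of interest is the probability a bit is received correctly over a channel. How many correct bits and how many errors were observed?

4 correct bits and 27 errors

A Beta(α, β) prior with s successes and f failures in binomial data gives a Beta(α+s, β+f) posterior.
Match parameters: s=6−2=4, f=57−30=27.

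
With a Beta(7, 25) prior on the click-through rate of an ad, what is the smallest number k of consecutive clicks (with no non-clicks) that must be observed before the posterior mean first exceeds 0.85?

After k clicks and 0 non-clicks the posterior is Beta(7+k, 25), with mean (7+k)/(7+25+k).
Set (7+k)/(32+k) > 0.85 and solve: k > (0.85·32 − 7)/(1 − 0.85) = 134.667.
The smallest integer exceeding 134.667 is 135, and checking k=135: (142)/(167) = 0.8503 > 0.85.

k = 135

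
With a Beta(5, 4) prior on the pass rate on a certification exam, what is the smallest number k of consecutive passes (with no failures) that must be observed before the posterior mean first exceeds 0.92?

k = 42

After k passes and 0 failures the posterior is Beta(5+k, 4), with mean (5+k)/(5+4+k).
Set (5+k)/(9+k) > 0.92 and solve: k > (0.92·9 − 5)/(1 − 0.92) = 41.000.
The smallest integer exceeding 41.000 is 42.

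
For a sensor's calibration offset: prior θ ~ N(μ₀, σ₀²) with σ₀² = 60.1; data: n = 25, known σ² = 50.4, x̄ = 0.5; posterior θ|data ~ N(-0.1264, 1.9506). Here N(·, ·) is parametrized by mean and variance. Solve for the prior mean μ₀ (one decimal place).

With known observation variance, the Normal–Normal posterior has precision τ_n = τ₀ + n/σ² and mean μ_n = (τ₀μ₀ + (n/σ²)x̄)/τ_n.
Here τ₀ = 1/60.1 = 0.016639 and τ_data = 25/50.4 = 0.496032, so τ_n = 0.512671.
Rearranging for μ₀: μ₀ = (μ_n·τ_n − τ_data·x̄)/τ₀ = (-0.1264·0.512671 − 0.496032·0.5) / 0.016639 = -0.312818/0.016639 ≈ -18.8.

μ₀ = -18.8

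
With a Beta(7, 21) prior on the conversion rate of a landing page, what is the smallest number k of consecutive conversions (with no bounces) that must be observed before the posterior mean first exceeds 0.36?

After k conversions and 0 bounces the posterior is Beta(7+k, 21), with mean (7+k)/(7+21+k).
Set (7+k)/(28+k) > 0.36 and solve: k > (0.36·28 − 7)/(1 − 0.36) = 4.812.
The smallest integer exceeding 4.812 is 5.

k = 5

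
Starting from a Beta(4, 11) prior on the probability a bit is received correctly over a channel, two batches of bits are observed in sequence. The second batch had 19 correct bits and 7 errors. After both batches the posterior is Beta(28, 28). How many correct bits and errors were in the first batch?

5 correct bits and 10 errors

Because Beta–binomial updating is additive in the counts, the combined data contributed (α_post−α_prior, β_post−β_prior) successes and failures.
Total across both batches: 28−4=24 correct bits, 28−11=17 errors.
Subtract the second batch: 24−19=5 correct bits and 17−7=10 errors.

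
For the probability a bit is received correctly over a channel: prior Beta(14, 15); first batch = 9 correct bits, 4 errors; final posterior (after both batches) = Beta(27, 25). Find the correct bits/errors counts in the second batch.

Because Beta–binomial updating is additive in the counts, the combined data contributed (α_post−α_prior, β_post−β_prior) successes and failures.
Total across both batches: 27−14=13 correct bits, 25−15=10 errors.
Subtract the first batch: 13−9=4 correct bits and 10−4=6 errors.

4 correct bits and 6 errors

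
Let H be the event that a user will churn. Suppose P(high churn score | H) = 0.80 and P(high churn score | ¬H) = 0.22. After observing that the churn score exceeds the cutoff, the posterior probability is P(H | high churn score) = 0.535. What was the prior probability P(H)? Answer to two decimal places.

P(H) = 0.24

In odds form, posterior odds = prior odds × likelihood ratio, so prior odds = posterior odds ÷ LR.
Posterior odds = 0.535/(1−0.535) = 1.1505. LR = 0.80/0.22 = 3.6364.
Prior odds = 1.1505/3.6364 = 0.3164, so P(H) = 0.3164/(1+0.3164) ≈ 0.24.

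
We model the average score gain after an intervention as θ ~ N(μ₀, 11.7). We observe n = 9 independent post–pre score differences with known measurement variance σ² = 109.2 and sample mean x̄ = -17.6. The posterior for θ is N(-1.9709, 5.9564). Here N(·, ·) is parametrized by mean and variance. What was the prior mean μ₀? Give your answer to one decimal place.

μ₀ = 13.1

With known observation variance, the Normal–Normal posterior has precision τ_n = τ₀ + n/σ² and mean μ_n = (τ₀μ₀ + (n/σ²)x̄)/τ_n.
Here τ₀ = 1/11.7 = 0.085470 and τ_data = 9/109.2 = 0.082418, so τ_n = 0.167888.
Rearranging for μ₀: μ₀ = (μ_n·τ_n − τ_data·x̄)/τ₀ = (-1.9709·0.167888 − 0.082418·-17.6) / 0.085470 = 1.119666/0.085470 ≈ 13.1.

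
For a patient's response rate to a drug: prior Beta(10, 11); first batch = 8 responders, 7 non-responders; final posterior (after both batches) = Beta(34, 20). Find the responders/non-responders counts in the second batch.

Sequential conjugate updates are equivalent to a single update on the pooled data, so total successes = posterior α − prior α and total failures = posterior β − prior β.
Total across both batches: 34−10=24 responders, 20−11=9 non-responders.
Subtract the first batch: 24−8=16 responders and 9−7=2 non-responders.

16 responders and 2 non-responders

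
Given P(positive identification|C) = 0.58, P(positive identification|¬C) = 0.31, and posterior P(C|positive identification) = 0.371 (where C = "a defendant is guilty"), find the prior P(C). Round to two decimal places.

Bayes' rule in odds form gives O(C|E) = O(C)·[P(E|C)/P(E|¬C)], hence O(C) = O(C|E)/LR.
Posterior odds = 0.371/(1−0.371) = 0.5898. LR = 0.58/0.31 = 1.8710.
Prior odds = 0.5898/1.8710 = 0.3152, so P(C) = 0.3152/(1+0.3152) ≈ 0.24.

P(C) = 0.24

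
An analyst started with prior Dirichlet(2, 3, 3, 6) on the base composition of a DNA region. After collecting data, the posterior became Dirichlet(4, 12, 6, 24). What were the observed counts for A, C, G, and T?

For a Dirichlet(α) prior with multinomial counts c, the posterior is Dirichlet(α + c) componentwise.
Counts are posterior − prior componentwise: 4−2=2, 12−3=9, 6−3=3, 24−6=18.

counts (2, 9, 3, 18)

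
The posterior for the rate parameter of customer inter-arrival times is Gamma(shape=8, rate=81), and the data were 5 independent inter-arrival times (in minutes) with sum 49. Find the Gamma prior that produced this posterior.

Gamma(shape=3, rate=32)

For an exponential likelihood with a Gamma(α, β) prior on the rate, n observations with total T give posterior Gamma(α+n, β+T).
So α = 8 − 5 = 3 and β = 81 − 49 = 32.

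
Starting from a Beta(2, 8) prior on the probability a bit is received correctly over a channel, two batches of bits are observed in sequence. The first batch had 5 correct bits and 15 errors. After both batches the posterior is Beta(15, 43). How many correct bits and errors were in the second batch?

8 correct bits and 20 errors

Because Beta–binomial updating is additive in the counts, the combined data contributed (α_post−α_prior, β_post−β_prior) successes and failures.
Total across both batches: 15−2=13 correct bits, 43−8=35 errors.
Subtract the first batch: 13−5=8 correct bits and 35−15=20 errors.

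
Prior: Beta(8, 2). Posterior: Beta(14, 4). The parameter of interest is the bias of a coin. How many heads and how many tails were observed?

Under Beta–binomial conjugacy the posterior parameters are (a+s, b+f).
Match parameters: s=14−8=6, f=4−2=2.

6 heads and 2 tails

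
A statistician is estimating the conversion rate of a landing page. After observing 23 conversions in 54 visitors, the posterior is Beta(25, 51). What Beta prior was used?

Beta is conjugate to the binomial likelihood: posterior = Beta(a+s, b+f).
Subtract the data counts: 25−23=2, 51−31=20.

Beta(2, 20)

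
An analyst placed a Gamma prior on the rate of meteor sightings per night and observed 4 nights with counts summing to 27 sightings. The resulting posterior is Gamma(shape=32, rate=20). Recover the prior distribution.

Gamma(shape=5, rate=16)

Gamma–Poisson conjugacy: posterior shape = α + Σxᵢ, posterior rate = β + n.
So α = 32 − 27 = 5 and β = 20 − 4 = 16.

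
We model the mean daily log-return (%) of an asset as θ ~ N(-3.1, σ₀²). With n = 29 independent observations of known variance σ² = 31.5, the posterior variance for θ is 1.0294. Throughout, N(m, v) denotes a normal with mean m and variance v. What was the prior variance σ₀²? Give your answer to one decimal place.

σ₀² = 19.7

Posterior precision equals prior precision plus data precision: 1/σ_n² = 1/σ₀² + n/σ².
So 1/σ₀² = 1/1.0294 − 29/31.5 = 0.971440 − 0.920635 = 0.050805.
Hence σ₀² = 1/0.050805 ≈ 19.7.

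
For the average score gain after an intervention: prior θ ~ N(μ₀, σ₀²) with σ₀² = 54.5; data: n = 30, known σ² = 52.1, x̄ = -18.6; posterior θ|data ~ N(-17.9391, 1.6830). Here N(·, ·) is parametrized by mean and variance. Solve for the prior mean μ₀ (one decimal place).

μ₀ = 2.8

The posterior mean is a precision-weighted average: μ_n = (τ₀μ₀ + τ_data·x̄)/(τ₀+τ_data), with τ₀=1/σ₀² and τ_data=n/σ².
Here τ₀ = 1/54.5 = 0.018349 and τ_data = 30/52.1 = 0.575816, so τ_n = 0.594165.
Rearranging for μ₀: μ₀ = (μ_n·τ_n − τ_data·x̄)/τ₀ = (-17.9391·0.594165 − 0.575816·-18.6) / 0.018349 = 0.051392/0.018349 ≈ 2.8.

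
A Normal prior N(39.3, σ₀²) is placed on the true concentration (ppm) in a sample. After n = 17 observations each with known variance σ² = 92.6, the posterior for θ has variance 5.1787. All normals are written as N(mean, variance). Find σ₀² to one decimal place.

Posterior precision equals prior precision plus data precision: 1/σ_n² = 1/σ₀² + n/σ².
So 1/σ₀² = 1/5.1787 − 17/92.6 = 0.193099 − 0.183585 = 0.009514.
Hence σ₀² = 1/0.009514 ≈ 105.1.

σ₀² = 105.1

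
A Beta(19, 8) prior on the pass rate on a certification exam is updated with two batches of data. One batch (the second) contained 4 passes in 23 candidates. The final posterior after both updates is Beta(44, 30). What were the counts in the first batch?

21 passes and 3 failures

Sequential conjugate updates are equivalent to a single update on the pooled data, so total successes = posterior α − prior α and total failures = posterior β − prior β.
Total across both batches: 44−19=25 passes, 30−8=22 failures.
Subtract the second batch: 25−4=21 passes and 22−19=3 failures.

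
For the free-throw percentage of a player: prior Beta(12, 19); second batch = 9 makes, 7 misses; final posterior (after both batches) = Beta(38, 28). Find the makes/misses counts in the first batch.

Because Beta–binomial updating is additive in the counts, the combined data contributed (α_post−α_prior, β_post−β_prior) successes and failures.
Total across both batches: 38−12=26 makes, 28−19=9 misses.
Subtract the second batch: 26−9=17 makes and 9−7=2 misses.

17 makes and 2 misses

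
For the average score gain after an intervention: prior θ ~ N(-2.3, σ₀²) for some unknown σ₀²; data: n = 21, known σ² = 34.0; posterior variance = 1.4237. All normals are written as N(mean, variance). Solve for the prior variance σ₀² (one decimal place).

σ₀² = 11.8

Posterior precision equals prior precision plus data precision: 1/σ_n² = 1/σ₀² + n/σ².
So 1/σ₀² = 1/1.4237 − 21/34.0 = 0.702395 − 0.617647 = 0.084748.
Hence σ₀² = 1/0.084748 ≈ 11.8.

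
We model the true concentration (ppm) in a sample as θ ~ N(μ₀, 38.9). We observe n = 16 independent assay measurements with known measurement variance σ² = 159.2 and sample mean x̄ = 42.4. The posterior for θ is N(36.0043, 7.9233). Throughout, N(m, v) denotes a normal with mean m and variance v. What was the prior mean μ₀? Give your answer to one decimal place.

μ₀ = 11.0

With known observation variance, the Normal–Normal posterior has precision τ_n = τ₀ + n/σ² and mean μ_n = (τ₀μ₀ + (n/σ²)x̄)/τ_n.
Here τ₀ = 1/38.9 = 0.025707 and τ_data = 16/159.2 = 0.100503, so τ_n = 0.126210.
Rearranging for μ₀: μ₀ = (μ_n·τ_n − τ_data·x̄)/τ₀ = (36.0043·0.126210 − 0.100503·42.4) / 0.025707 = 0.282776/0.025707 ≈ 11.0.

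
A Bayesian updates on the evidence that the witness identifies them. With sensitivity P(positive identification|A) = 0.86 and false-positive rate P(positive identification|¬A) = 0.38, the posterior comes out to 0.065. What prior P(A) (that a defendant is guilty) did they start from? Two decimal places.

P(A) = 0.03

Bayes' rule in odds form gives O(A|E) = O(A)·[P(E|A)/P(E|¬A)], hence O(A) = O(A|E)/LR.
Posterior odds = 0.065/(1−0.065) = 0.0695. LR = 0.86/0.38 = 2.2632.
Prior odds = 0.0695/2.2632 = 0.0307, so P(A) = 0.0307/(1+0.0307) ≈ 0.03.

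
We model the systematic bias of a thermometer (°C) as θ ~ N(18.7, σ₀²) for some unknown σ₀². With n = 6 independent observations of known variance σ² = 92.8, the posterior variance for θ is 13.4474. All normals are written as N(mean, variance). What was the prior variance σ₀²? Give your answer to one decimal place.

σ₀² = 103.0

Posterior precision equals prior precision plus data precision: 1/σ_n² = 1/σ₀² + n/σ².
So 1/σ₀² = 1/13.4474 − 6/92.8 = 0.074364 − 0.064655 = 0.009709.
Hence σ₀² = 1/0.009709 ≈ 103.0.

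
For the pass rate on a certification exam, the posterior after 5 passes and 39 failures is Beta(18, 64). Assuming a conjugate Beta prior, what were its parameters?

Under Beta–binomial conjugacy the posterior parameters are (a+s, b+f).
So a = 18 − 5 = 13 and b = 64 − 39 = 25.

Beta(13, 25)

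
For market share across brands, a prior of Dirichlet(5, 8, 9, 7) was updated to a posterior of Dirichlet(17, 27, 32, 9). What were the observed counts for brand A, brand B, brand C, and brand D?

counts (12, 19, 23, 2)

For a Dirichlet(α) prior with multinomial counts c, the posterior is Dirichlet(α + c) componentwise.
Counts are posterior − prior componentwise: 17−5=12, 27−8=19, 32−9=23, 9−7=2.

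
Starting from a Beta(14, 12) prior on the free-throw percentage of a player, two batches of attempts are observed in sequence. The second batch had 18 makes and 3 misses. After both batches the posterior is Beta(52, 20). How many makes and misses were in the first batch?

20 makes and 5 misses

Sequential conjugate updates are equivalent to a single update on the pooled data, so total successes = posterior α − prior α and total failures = posterior β − prior β.
Total across both batches: 52−14=38 makes, 20−12=8 misses.
Subtract the second batch: 38−18=20 makes and 8−3=5 misses.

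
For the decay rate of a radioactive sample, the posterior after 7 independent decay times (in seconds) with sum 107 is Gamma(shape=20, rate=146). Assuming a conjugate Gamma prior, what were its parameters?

For an exponential likelihood with a Gamma(α, β) prior on the rate, n observations with total T give posterior Gamma(α+n, β+T).
So α = 20 − 7 = 13 and β = 146 − 107 = 39.

Gamma(shape=13, rate=39)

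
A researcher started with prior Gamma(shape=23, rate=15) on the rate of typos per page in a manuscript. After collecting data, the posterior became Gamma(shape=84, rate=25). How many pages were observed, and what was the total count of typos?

A Gamma(α, β) prior (rate parametrization) on a Poisson rate with n observations summing to S gives posterior Gamma(α+S, β+n).
Matching: Σxᵢ = 84 − 23 = 61 and n = 25 − 15 = 10.

n = 10 pages with total 61 typos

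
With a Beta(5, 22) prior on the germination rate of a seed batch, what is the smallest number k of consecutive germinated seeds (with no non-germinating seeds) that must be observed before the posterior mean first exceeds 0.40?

k = 10

After k germinated seeds and 0 non-germinating seeds the posterior is Beta(5+k, 22), with mean (5+k)/(5+22+k).
Set (5+k)/(27+k) > 0.40 and solve: k > (0.40·27 − 5)/(1 − 0.40) = 9.667.
The smallest integer exceeding 9.667 is 10, and checking k=10: (15)/(37) = 0.4054 > 0.40.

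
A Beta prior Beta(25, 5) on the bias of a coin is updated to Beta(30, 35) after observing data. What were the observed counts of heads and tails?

A Beta(a, b) prior with s successes and f failures in binomial data gives a Beta(a+s, b+f) posterior.
So s = 30 − 25 = 5 and f = 35 − 5 = 30.

5 heads and 30 tails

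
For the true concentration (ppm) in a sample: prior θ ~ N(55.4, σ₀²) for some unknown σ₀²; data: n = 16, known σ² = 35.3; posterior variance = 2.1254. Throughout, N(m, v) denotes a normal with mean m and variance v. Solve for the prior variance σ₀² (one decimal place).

For the Normal–Normal model with known σ², precisions add: τ_n = τ₀ + n/σ².
So 1/σ₀² = 1/2.1254 − 16/35.3 = 0.470500 − 0.453258 = 0.017242.
Hence σ₀² = 1/0.017242 ≈ 58.0.

σ₀² = 58.0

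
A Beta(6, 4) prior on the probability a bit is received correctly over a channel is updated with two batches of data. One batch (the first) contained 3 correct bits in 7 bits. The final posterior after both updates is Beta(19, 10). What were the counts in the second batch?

Sequential conjugate updates are equivalent to a single update on the pooled data, so total successes = posterior α − prior α and total failures = posterior β − prior β.
Total across both batches: 19−6=13 correct bits, 10−4=6 errors.
Subtract the first batch: 13−3=10 correct bits and 6−4=2 errors.

10 correct bits and 2 errors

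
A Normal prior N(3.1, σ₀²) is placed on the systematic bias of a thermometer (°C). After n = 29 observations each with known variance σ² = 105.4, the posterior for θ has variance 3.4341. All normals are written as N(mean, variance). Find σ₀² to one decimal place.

For the Normal–Normal model with known σ², precisions add: τ_n = τ₀ + n/σ².
So 1/σ₀² = 1/3.4341 − 29/105.4 = 0.291197 − 0.275142 = 0.016055.
Hence σ₀² = 1/0.016055 ≈ 62.3.

σ₀² = 62.3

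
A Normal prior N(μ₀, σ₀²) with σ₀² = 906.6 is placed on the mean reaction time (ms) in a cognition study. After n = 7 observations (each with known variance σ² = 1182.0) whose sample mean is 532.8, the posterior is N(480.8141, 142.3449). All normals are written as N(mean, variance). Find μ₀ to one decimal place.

The posterior mean is a precision-weighted average: μ_n = (τ₀μ₀ + τ_data·x̄)/(τ₀+τ_data), with τ₀=1/σ₀² and τ_data=n/σ².
Here τ₀ = 1/906.6 = 0.001103 and τ_data = 7/1182.0 = 0.005922, so τ_n = 0.007025.
Rearranging for μ₀: μ₀ = (μ_n·τ_n − τ_data·x̄)/τ₀ = (480.8141·0.007025 − 0.005922·532.8) / 0.001103 = 0.222477/0.001103 ≈ 201.7.

μ₀ = 201.7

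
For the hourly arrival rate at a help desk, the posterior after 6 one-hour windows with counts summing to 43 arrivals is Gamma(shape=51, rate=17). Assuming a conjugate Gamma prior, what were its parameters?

Gamma–Poisson conjugacy: posterior shape = α + Σxᵢ, posterior rate = β + n.
So α = 51 − 43 = 8 and β = 17 − 6 = 11.

Gamma(shape=8, rate=11)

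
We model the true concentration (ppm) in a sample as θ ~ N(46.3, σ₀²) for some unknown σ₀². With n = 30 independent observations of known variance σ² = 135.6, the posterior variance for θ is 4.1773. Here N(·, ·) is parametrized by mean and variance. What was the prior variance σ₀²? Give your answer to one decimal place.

Posterior precision equals prior precision plus data precision: 1/σ_n² = 1/σ₀² + n/σ².
So 1/σ₀² = 1/4.1773 − 30/135.6 = 0.239389 − 0.221239 = 0.018150.
Hence σ₀² = 1/0.018150 ≈ 55.1.

σ₀² = 55.1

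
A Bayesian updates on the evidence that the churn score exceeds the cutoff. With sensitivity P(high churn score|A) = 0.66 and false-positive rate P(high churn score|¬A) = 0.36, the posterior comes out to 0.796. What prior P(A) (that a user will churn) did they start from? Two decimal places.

P(A) = 0.68

In odds form, posterior odds = prior odds × likelihood ratio, so prior odds = posterior odds ÷ LR.
Posterior odds = 0.796/(1−0.796) = 3.9020. LR = 0.66/0.36 = 1.8333.
Prior odds = 3.9020/1.8333 = 2.1284, so P(A) = 2.1284/(1+2.1284) ≈ 0.68.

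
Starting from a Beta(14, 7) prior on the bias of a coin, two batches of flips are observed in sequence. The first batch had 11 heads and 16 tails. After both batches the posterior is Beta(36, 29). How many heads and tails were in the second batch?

Sequential conjugate updates are equivalent to a single update on the pooled data, so total successes = posterior α − prior α and total failures = posterior β − prior β.
Total across both batches: 36−14=22 heads, 29−7=22 tails.
Subtract the first batch: 22−11=11 heads and 22−16=6 tails.

11 heads and 6 tails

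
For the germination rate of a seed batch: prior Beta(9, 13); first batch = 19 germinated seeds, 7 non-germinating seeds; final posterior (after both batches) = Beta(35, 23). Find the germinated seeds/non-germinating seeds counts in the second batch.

Sequential conjugate updates are equivalent to a single update on the pooled data, so total successes = posterior α − prior α and total failures = posterior β − prior β.
Total across both batches: 35−9=26 germinated seeds, 23−13=10 non-germinating seeds.
Subtract the first batch: 26−19=7 germinated seeds and 10−7=3 non-germinating seeds.

7 germinated seeds and 3 non-germinating seeds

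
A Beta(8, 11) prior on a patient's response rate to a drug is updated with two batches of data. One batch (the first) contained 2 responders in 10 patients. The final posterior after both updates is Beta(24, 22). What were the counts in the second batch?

14 responders and 3 non-responders

Because Beta–binomial updating is additive in the counts, the combined data contributed (α_post−α_prior, β_post−β_prior) successes and failures.
Total across both batches: 24−8=16 responders, 22−11=11 non-responders.
Subtract the first batch: 16−2=14 responders and 11−8=3 non-responders.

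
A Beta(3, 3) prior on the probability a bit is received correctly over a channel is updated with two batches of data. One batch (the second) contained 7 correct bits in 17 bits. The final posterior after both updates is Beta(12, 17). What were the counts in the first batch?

2 correct bits and 4 errors

Because Beta–binomial updating is additive in the counts, the combined data contributed (α_post−α_prior, β_post−β_prior) successes and failures.
Total across both batches: 12−3=9 correct bits, 17−3=14 errors.
Subtract the second batch: 9−7=2 correct bits and 14−10=4 errors.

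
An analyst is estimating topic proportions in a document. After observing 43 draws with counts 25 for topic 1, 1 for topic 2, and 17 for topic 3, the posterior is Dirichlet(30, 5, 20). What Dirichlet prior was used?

Dirichlet(5, 4, 3)

For a Dirichlet(α) prior with multinomial counts c, the posterior is Dirichlet(α + c) componentwise.
Subtract each count from the matching posterior parameter: 30−25=5, 5−1=4, 20−17=3.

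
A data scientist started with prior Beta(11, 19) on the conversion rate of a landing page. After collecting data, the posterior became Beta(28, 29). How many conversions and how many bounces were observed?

Under Beta–binomial conjugacy the posterior parameters are (a+s, b+f).
Match parameters: s=28−11=17, f=29−19=10.

17 conversions and 10 bounces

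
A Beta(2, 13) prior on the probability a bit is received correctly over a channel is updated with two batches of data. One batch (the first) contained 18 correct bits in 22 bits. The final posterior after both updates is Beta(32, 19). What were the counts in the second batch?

Because Beta–binomial updating is additive in the counts, the combined data contributed (α_post−α_prior, β_post−β_prior) successes and failures.
Total across both batches: 32−2=30 correct bits, 19−13=6 errors.
Subtract the first batch: 30−18=12 correct bits and 6−4=2 errors.

12 correct bits and 2 errors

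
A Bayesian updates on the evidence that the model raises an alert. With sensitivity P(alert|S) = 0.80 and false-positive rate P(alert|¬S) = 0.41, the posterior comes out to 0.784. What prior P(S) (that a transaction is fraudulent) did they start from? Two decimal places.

In odds form, posterior odds = prior odds × likelihood ratio, so prior odds = posterior odds ÷ LR.
Posterior odds = 0.784/(1−0.784) = 3.6296. LR = 0.80/0.41 = 1.9512.
Prior odds = 3.6296/1.9512 = 1.8602, so P(S) = 1.8602/(1+1.8602) ≈ 0.65.

P(S) = 0.65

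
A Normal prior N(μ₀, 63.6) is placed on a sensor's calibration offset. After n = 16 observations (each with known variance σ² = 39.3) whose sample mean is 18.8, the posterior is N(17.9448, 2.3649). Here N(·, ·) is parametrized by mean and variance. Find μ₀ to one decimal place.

The posterior mean is a precision-weighted average: μ_n = (τ₀μ₀ + τ_data·x̄)/(τ₀+τ_data), with τ₀=1/σ₀² and τ_data=n/σ².
Here τ₀ = 1/63.6 = 0.015723 and τ_data = 16/39.3 = 0.407125, so τ_n = 0.422848.
Rearranging for μ₀: μ₀ = (μ_n·τ_n − τ_data·x̄)/τ₀ = (17.9448·0.422848 − 0.407125·18.8) / 0.015723 = -0.066027/0.015723 ≈ -4.2.

μ₀ = -4.2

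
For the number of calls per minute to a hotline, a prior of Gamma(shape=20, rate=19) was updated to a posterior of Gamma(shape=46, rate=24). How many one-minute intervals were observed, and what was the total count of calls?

n = 5 one-minute intervals with total 26 calls

A Gamma(α, β) prior (rate parametrization) on a Poisson rate with n observations summing to S gives posterior Gamma(α+S, β+n).
Matching: Σxᵢ = 46 − 20 = 26 and n = 24 − 19 = 5.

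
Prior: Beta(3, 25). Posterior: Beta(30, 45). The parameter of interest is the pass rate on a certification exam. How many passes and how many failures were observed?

Beta is conjugate to the binomial likelihood: posterior = Beta(a+s, b+f).
So s = 30 − 3 = 27 and f = 45 − 25 = 20.

27 passes and 20 failures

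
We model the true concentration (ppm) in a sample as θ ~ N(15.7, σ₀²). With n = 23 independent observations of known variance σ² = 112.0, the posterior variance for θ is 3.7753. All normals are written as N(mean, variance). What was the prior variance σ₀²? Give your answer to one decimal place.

For the Normal–Normal model with known σ², precisions add: τ_n = τ₀ + n/σ².
So 1/σ₀² = 1/3.7753 − 23/112.0 = 0.264880 − 0.205357 = 0.059523.
Hence σ₀² = 1/0.059523 ≈ 16.8.

σ₀² = 16.8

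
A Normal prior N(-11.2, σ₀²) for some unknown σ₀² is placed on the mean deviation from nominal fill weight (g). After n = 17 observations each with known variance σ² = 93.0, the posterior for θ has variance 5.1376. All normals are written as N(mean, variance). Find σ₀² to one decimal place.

σ₀² = 84.4

For the Normal–Normal model with known σ², precisions add: τ_n = τ₀ + n/σ².
So 1/σ₀² = 1/5.1376 − 17/93.0 = 0.194643 − 0.182796 = 0.011847.
Hence σ₀² = 1/0.011847 ≈ 84.4.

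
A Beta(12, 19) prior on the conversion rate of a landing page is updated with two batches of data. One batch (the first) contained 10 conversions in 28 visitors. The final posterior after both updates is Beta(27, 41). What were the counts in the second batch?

5 conversions and 4 bounces

Because Beta–binomial updating is additive in the counts, the combined data contributed (α_post−α_prior, β_post−β_prior) successes and failures.
Total across both batches: 27−12=15 conversions, 41−19=22 bounces.
Subtract the first batch: 15−10=5 conversions and 22−18=4 bounces.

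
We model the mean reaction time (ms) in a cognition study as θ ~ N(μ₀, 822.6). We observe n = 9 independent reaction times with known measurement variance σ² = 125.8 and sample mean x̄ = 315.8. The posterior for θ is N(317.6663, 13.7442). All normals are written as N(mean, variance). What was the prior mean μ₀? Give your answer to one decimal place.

The posterior mean is a precision-weighted average: μ_n = (τ₀μ₀ + τ_data·x̄)/(τ₀+τ_data), with τ₀=1/σ₀² and τ_data=n/σ².
Here τ₀ = 1/822.6 = 0.001216 and τ_data = 9/125.8 = 0.071542, so τ_n = 0.072758.
Rearranging for μ₀: μ₀ = (μ_n·τ_n − τ_data·x̄)/τ₀ = (317.6663·0.072758 − 0.071542·315.8) / 0.001216 = 0.519801/0.001216 ≈ 427.5.

μ₀ = 427.5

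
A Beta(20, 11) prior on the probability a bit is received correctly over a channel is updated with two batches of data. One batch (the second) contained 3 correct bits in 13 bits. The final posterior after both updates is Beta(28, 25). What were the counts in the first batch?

5 correct bits and 4 errors

Sequential conjugate updates are equivalent to a single update on the pooled data, so total successes = posterior α − prior α and total failures = posterior β − prior β.
Total across both batches: 28−20=8 correct bits, 25−11=14 errors.
Subtract the second batch: 8−3=5 correct bits and 14−10=4 errors.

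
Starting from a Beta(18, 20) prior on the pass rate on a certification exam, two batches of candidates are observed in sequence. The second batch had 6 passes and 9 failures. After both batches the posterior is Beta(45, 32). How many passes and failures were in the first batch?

Sequential conjugate updates are equivalent to a single update on the pooled data, so total successes = posterior α − prior α and total failures = posterior β − prior β.
Total across both batches: 45−18=27 passes, 32−20=12 failures.
Subtract the second batch: 27−6=21 passes and 12−9=3 failures.

21 passes and 3 failures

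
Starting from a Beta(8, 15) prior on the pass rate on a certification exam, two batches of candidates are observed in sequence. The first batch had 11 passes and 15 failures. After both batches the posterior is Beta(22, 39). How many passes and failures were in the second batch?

3 passes and 9 failures

Sequential conjugate updates are equivalent to a single update on the pooled data, so total successes = posterior α − prior α and total failures = posterior β − prior β.
Total across both batches: 22−8=14 passes, 39−15=24 failures.
Subtract the first batch: 14−11=3 passes and 24−15=9 failures.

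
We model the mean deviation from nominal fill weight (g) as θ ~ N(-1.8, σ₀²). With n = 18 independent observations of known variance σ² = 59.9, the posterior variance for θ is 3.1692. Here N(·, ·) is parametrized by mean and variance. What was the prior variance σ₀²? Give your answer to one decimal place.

σ₀² = 66.5

For the Normal–Normal model with known σ², precisions add: τ_n = τ₀ + n/σ².
So 1/σ₀² = 1/3.1692 − 18/59.9 = 0.315537 − 0.300501 = 0.015036.
Hence σ₀² = 1/0.015036 ≈ 66.5.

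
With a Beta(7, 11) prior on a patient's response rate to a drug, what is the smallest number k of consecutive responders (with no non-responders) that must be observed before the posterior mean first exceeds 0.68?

After k responders and 0 non-responders the posterior is Beta(7+k, 11), with mean (7+k)/(7+11+k).
Set (7+k)/(18+k) > 0.68 and solve: k > (0.68·18 − 7)/(1 − 0.68) = 16.375.
The smallest integer exceeding 16.375 is 17, and checking k=17: (24)/(35) = 0.6857 > 0.68.

k = 17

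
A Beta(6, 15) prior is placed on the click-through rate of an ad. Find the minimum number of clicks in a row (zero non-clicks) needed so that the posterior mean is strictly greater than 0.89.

k = 116

After k clicks and 0 non-clicks the posterior is Beta(6+k, 15), with mean (6+k)/(6+15+k).
Set (6+k)/(21+k) > 0.89 and solve: k > (0.89·21 − 6)/(1 − 0.89) = 115.364.
The smallest integer exceeding 115.364 is 116, and checking k=116: (122)/(137) = 0.8905 > 0.89.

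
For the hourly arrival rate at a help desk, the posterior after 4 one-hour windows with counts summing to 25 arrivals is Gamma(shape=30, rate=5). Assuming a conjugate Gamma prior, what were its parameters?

Gamma(shape=5, rate=1)

Gamma–Poisson conjugacy: posterior shape = α + Σxᵢ, posterior rate = β + n.
So α = 30 − 25 = 5 and β = 5 − 4 = 1.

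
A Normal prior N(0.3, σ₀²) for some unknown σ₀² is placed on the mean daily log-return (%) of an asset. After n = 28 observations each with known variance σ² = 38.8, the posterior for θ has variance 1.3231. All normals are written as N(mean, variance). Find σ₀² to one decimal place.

For the Normal–Normal model with known σ², precisions add: τ_n = τ₀ + n/σ².
So 1/σ₀² = 1/1.3231 − 28/38.8 = 0.755801 − 0.721649 = 0.034152.
Hence σ₀² = 1/0.034152 ≈ 29.3.

σ₀² = 29.3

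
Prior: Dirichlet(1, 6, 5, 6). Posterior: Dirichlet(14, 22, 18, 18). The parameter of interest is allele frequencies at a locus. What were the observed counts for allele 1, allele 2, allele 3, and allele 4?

counts (13, 16, 13, 12)

For a Dirichlet(α) prior with multinomial counts c, the posterior is Dirichlet(α + c) componentwise.
Counts are posterior − prior componentwise: 14−1=13, 22−6=16, 18−5=13, 18−6=12.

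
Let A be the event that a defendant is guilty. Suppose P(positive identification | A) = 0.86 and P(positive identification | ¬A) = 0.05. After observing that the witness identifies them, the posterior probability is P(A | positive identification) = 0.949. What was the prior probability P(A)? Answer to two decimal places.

P(A) = 0.52

In odds form, posterior odds = prior odds × likelihood ratio, so prior odds = posterior odds ÷ LR.
Posterior odds = 0.949/(1−0.949) = 18.6078. LR = 0.86/0.05 = 17.2000.
Prior odds = 18.6078/17.2000 = 1.0818, so P(A) = 1.0818/(1+1.0818) ≈ 0.52.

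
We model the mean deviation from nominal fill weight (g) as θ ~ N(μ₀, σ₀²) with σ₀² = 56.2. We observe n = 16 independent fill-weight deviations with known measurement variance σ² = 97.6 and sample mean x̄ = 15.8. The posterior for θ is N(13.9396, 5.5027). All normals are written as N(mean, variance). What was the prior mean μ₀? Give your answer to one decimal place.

The posterior mean is a precision-weighted average: μ_n = (τ₀μ₀ + τ_data·x̄)/(τ₀+τ_data), with τ₀=1/σ₀² and τ_data=n/σ².
Here τ₀ = 1/56.2 = 0.017794 and τ_data = 16/97.6 = 0.163934, so τ_n = 0.181728.
Rearranging for μ₀: μ₀ = (μ_n·τ_n − τ_data·x̄)/τ₀ = (13.9396·0.181728 − 0.163934·15.8) / 0.017794 = -0.056942/0.017794 ≈ -3.2.

μ₀ = -3.2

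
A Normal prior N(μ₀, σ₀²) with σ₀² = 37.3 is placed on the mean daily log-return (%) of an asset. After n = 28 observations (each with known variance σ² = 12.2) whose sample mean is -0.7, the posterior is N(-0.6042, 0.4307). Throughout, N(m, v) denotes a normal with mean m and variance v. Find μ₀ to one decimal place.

μ₀ = 7.6

With known observation variance, the Normal–Normal posterior has precision τ_n = τ₀ + n/σ² and mean μ_n = (τ₀μ₀ + (n/σ²)x̄)/τ_n.
Here τ₀ = 1/37.3 = 0.026810 and τ_data = 28/12.2 = 2.295082, so τ_n = 2.321892.
Rearranging for μ₀: μ₀ = (μ_n·τ_n − τ_data·x̄)/τ₀ = (-0.6042·2.321892 − 2.295082·-0.7) / 0.026810 = 0.203670/0.026810 ≈ 7.6.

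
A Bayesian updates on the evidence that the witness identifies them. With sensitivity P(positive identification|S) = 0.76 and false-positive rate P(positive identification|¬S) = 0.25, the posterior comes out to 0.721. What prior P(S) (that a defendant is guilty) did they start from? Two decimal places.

Bayes' rule in odds form gives O(S|E) = O(S)·[P(E|S)/P(E|¬S)], hence O(S) = O(S|E)/LR.
Posterior odds = 0.721/(1−0.721) = 2.5842. LR = 0.76/0.25 = 3.0400.
Prior odds = 2.5842/3.0400 = 0.8501, so P(S) = 0.8501/(1+0.8501) ≈ 0.46.

P(S) = 0.46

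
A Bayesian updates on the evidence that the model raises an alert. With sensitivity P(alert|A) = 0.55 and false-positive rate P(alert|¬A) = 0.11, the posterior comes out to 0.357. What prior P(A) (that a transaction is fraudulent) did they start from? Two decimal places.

Bayes' rule in odds form gives O(A|E) = O(A)·[P(E|A)/P(E|¬A)], hence O(A) = O(A|E)/LR.
Posterior odds = 0.357/(1−0.357) = 0.5552. LR = 0.55/0.11 = 5.0000.
Prior odds = 0.5552/5.0000 = 0.1110, so P(A) = 0.1110/(1+0.1110) ≈ 0.10.

P(A) = 0.10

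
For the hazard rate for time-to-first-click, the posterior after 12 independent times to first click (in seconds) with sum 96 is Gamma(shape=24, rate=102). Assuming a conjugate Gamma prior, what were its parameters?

Gamma(shape=12, rate=6)

Gamma–exponential conjugacy: posterior shape = α + n, posterior rate = β + Σtᵢ.
So α = 24 − 12 = 12 and β = 102 − 96 = 6.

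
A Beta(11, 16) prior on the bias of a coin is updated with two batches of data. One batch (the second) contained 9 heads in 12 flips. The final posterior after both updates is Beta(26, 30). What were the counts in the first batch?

6 heads and 11 tails

Because Beta–binomial updating is additive in the counts, the combined data contributed (α_post−α_prior, β_post−β_prior) successes and failures.
Total across both batches: 26−11=15 heads, 30−16=14 tails.
Subtract the second batch: 15−9=6 heads and 14−3=11 tails.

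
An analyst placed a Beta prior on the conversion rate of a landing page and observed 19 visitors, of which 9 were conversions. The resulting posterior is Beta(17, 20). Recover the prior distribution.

A Beta(α, β) prior with s successes and f failures in binomial data gives a Beta(α+s, β+f) posterior.
So α = 17 − 9 = 8 and β = 20 − 10 = 10.

Beta(8, 10)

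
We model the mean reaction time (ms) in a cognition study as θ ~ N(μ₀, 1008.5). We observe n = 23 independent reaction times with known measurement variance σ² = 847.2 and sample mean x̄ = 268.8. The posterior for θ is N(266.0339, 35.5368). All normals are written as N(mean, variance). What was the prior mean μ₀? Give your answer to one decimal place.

The posterior mean is a precision-weighted average: μ_n = (τ₀μ₀ + τ_data·x̄)/(τ₀+τ_data), with τ₀=1/σ₀² and τ_data=n/σ².
Here τ₀ = 1/1008.5 = 0.000992 and τ_data = 23/847.2 = 0.027148, so τ_n = 0.028140.
Rearranging for μ₀: μ₀ = (μ_n·τ_n − τ_data·x̄)/τ₀ = (266.0339·0.028140 − 0.027148·268.8) / 0.000992 = 0.188812/0.000992 ≈ 190.3.

μ₀ = 190.3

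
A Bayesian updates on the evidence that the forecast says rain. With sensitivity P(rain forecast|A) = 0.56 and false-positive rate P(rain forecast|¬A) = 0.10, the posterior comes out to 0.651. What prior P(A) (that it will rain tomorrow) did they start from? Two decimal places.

In odds form, posterior odds = prior odds × likelihood ratio, so prior odds = posterior odds ÷ LR.
Posterior odds = 0.651/(1−0.651) = 1.8653. LR = 0.56/0.10 = 5.6000.
Prior odds = 1.8653/5.6000 = 0.3331, so P(A) = 0.3331/(1+0.3331) ≈ 0.25.

P(A) = 0.25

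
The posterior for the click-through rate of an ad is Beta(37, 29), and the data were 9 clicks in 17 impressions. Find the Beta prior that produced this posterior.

Beta(28, 21)

Beta is conjugate to the binomial likelihood: posterior = Beta(α+s, β+f).
Subtract the data counts: 37−9=28, 29−8=21.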